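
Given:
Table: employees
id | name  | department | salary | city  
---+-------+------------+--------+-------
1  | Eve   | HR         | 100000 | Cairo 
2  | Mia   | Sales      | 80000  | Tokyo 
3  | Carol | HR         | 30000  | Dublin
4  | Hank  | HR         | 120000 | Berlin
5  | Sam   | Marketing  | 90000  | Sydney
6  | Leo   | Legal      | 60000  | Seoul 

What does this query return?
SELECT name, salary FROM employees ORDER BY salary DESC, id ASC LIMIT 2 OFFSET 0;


Sort by salary DESC (id ASC tiebreak), then skip 0 and take 2
Rows 1 through 2

2 rows:
Hank, 120000
Eve, 100000


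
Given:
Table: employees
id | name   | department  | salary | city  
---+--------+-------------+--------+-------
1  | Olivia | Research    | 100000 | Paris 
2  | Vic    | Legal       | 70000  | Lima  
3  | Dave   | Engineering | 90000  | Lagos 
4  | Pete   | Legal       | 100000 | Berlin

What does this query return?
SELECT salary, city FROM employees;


Projecting columns: salary, city

4 rows:
100000, Paris
70000, Lima
90000, Lagos
100000, Berlin


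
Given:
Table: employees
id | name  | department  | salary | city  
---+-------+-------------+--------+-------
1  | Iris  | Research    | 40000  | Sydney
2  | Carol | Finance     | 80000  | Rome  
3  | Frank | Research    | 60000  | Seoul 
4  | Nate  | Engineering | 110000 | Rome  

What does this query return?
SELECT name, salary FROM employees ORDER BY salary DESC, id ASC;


Sorting by salary DESC, then id ASC for ties

4 rows:
Nate, 110000
Carol, 80000
Frank, 60000
Iris, 40000


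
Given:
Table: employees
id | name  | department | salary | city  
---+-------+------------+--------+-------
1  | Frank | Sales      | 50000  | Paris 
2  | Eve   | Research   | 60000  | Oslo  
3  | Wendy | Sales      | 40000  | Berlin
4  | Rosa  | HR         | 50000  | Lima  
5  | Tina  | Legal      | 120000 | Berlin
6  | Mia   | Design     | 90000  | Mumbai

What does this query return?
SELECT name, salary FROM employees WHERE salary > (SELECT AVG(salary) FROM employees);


Subquery: AVG(salary) = 68333.33
Filtering: salary > 68333.33
  Tina (120000) -> MATCH
  Mia (90000) -> MATCH


2 rows:
Tina, 120000
Mia, 90000


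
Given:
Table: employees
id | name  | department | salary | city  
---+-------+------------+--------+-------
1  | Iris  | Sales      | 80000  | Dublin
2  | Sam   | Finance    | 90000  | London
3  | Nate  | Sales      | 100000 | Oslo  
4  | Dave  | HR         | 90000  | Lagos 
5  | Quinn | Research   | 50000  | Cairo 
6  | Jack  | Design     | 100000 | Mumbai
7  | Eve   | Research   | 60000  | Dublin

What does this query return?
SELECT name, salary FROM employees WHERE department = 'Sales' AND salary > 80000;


Filtering: department = 'Sales' AND salary > 80000
Matching: 1 rows

1 rows:
Nate, 100000


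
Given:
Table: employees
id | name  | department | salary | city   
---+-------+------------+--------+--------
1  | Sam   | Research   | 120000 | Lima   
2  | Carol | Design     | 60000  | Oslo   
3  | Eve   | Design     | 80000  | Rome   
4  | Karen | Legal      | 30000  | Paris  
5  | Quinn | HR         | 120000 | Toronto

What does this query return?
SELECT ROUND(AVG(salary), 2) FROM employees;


SUM(salary) = 410000
COUNT = 5
ROUND(AVG, 2) = ROUND(410000 / 5, 2) = 82000.0

82000.0


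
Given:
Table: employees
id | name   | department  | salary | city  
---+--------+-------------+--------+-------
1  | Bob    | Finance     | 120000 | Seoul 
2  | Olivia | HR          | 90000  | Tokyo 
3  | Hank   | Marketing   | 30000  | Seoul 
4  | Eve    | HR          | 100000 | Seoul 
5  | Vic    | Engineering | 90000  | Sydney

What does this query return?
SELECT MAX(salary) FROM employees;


Salaries: 120000, 90000, 30000, 100000, 90000
MAX = 120000

120000


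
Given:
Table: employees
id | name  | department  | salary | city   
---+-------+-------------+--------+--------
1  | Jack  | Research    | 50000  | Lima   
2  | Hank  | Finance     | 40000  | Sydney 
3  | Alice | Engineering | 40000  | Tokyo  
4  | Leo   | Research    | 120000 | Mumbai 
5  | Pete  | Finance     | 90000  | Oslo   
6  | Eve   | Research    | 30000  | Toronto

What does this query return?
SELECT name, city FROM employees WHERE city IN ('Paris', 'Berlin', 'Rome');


Filtering: city IN ('Paris', 'Berlin', 'Rome')
Matching: 0 rows

Empty result set (0 rows)


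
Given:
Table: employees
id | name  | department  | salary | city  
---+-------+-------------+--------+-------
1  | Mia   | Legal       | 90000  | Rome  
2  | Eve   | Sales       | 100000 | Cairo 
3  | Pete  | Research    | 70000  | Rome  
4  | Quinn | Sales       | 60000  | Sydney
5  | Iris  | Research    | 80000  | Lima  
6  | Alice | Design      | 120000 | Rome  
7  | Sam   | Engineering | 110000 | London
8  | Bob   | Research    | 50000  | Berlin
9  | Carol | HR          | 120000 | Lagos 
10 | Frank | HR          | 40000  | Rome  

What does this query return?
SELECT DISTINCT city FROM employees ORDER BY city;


All 'city' values (row order): Rome, Cairo, Rome, Sydney, Lima, Rome, London, Berlin, Lagos, Rome
Removing duplicates leaves 7 unique value(s).

7 values:
Berlin
Cairo
Lagos
Lima
London
Rome
Sydney


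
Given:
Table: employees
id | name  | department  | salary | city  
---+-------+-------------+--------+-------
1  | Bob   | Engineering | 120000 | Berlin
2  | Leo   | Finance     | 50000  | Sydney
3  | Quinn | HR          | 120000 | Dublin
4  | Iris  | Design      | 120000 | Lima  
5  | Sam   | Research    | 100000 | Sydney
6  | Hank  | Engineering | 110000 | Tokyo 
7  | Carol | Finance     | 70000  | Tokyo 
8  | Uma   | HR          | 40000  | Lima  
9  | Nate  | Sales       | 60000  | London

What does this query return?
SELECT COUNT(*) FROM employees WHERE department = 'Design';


Counting rows where department = 'Design'
  Iris -> MATCH


1


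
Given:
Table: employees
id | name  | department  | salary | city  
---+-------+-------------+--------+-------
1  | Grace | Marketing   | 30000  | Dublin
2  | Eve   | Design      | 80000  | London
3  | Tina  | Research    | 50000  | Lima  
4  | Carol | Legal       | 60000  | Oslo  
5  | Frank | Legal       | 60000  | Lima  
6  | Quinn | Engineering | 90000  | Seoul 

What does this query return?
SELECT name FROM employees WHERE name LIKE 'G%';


LIKE 'G%' matches names starting with 'G'
Matching: 1

1 rows:
Grace


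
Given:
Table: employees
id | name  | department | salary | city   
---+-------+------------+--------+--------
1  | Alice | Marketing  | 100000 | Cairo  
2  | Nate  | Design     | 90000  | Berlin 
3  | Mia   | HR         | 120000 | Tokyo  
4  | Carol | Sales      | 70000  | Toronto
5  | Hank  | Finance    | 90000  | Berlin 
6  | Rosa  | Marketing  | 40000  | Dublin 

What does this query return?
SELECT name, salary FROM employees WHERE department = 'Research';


Filtering: department = 'Research'
Matching rows: 0

Empty result set (0 rows)


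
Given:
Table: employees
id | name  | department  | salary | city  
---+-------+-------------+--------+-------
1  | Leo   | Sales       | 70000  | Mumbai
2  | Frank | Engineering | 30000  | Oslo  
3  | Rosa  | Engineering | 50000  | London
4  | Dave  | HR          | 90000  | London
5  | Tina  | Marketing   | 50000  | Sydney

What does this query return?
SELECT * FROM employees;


SELECT * returns all 5 rows with all columns

5 rows:
1, Leo, Sales, 70000, Mumbai
2, Frank, Engineering, 30000, Oslo
3, Rosa, Engineering, 50000, London
4, Dave, HR, 90000, London
5, Tina, Marketing, 50000, Sydney


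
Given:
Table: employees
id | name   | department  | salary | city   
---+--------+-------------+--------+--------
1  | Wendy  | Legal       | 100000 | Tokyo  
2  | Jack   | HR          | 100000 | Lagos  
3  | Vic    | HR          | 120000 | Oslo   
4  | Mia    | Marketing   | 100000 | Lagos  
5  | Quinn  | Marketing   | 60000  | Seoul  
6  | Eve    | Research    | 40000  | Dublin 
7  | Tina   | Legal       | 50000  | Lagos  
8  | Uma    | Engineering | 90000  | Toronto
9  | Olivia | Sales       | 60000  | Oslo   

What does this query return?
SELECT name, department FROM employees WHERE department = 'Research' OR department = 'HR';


Filtering: department = 'Research' OR 'HR'
Matching: 3 rows

3 rows:
Jack, HR
Vic, HR
Eve, Research


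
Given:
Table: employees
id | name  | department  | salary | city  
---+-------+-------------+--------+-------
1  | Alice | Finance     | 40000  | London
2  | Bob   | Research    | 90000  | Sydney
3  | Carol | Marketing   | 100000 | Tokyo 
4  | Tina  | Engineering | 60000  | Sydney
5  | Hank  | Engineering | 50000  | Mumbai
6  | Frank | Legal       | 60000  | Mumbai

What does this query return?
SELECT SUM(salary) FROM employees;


SUM(salary) = 40000 + 90000 + 100000 + 60000 + 50000 + 60000 = 400000

400000


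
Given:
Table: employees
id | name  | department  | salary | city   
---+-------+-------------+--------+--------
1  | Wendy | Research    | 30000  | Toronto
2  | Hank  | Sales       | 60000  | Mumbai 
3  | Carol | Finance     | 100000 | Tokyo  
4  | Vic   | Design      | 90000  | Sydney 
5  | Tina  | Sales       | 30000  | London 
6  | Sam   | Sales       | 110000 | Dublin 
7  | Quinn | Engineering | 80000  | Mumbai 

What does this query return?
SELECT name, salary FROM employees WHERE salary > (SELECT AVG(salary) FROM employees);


Subquery: AVG(salary) = 71428.57
Filtering: salary > 71428.57
  Carol (100000) -> MATCH
  Vic (90000) -> MATCH
  Sam (110000) -> MATCH
  Quinn (80000) -> MATCH


4 rows:
Carol, 100000
Vic, 90000
Sam, 110000
Quinn, 80000


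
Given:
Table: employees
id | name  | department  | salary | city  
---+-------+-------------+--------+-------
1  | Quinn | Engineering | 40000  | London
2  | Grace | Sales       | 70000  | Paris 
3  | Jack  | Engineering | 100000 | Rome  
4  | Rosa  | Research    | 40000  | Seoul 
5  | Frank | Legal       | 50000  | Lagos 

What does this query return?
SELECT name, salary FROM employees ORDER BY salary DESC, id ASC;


Sorting by salary DESC, then id ASC for ties

5 rows:
Jack, 100000
Grace, 70000
Frank, 50000
Quinn, 40000
Rosa, 40000


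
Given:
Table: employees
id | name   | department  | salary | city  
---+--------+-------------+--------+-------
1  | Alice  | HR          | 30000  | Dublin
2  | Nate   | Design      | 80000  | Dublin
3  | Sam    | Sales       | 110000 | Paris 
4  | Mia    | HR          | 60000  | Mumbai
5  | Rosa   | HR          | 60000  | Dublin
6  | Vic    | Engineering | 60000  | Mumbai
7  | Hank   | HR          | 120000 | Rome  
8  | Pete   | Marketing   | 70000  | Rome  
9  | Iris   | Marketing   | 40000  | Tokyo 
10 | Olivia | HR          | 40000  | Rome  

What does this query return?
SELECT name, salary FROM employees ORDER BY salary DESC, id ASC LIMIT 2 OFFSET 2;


Sort by salary DESC (id ASC tiebreak), then skip 2 and take 2
Rows 3 through 4

2 rows:
Nate, 80000
Pete, 70000


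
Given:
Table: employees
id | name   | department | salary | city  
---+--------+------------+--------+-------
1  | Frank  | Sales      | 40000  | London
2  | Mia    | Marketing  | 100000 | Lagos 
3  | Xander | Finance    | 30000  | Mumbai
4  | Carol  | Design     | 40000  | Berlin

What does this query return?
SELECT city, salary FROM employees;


Projecting columns: city, salary

4 rows:
London, 40000
Lagos, 100000
Mumbai, 30000
Berlin, 40000


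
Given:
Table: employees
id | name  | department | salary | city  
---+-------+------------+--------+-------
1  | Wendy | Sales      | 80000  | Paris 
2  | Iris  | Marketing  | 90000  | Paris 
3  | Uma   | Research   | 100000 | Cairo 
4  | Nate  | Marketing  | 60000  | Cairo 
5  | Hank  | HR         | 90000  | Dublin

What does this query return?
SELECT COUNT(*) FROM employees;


COUNT(*) counts all rows

5


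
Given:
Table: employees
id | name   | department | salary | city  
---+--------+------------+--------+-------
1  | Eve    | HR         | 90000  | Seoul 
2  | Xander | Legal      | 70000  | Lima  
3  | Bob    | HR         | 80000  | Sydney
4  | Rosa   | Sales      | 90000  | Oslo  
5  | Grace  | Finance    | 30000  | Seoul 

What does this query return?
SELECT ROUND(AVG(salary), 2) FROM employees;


SUM(salary) = 360000
COUNT = 5
ROUND(AVG, 2) = ROUND(360000 / 5, 2) = 72000.0

72000.0


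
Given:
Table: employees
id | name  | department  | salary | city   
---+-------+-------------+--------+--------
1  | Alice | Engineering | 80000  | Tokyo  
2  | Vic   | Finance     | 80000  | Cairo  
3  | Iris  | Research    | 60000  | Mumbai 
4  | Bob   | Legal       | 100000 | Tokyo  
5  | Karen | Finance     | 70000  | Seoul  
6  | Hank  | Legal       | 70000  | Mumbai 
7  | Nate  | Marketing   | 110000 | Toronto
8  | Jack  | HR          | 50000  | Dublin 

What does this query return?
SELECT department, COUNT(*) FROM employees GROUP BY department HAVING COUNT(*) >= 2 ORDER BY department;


Groups with count >= 2:
  Finance: 2 -> PASS
  Legal: 2 -> PASS
  Engineering: 1 -> filtered out
  HR: 1 -> filtered out
  Marketing: 1 -> filtered out
  Research: 1 -> filtered out


2 groups:
Finance, 2
Legal, 2


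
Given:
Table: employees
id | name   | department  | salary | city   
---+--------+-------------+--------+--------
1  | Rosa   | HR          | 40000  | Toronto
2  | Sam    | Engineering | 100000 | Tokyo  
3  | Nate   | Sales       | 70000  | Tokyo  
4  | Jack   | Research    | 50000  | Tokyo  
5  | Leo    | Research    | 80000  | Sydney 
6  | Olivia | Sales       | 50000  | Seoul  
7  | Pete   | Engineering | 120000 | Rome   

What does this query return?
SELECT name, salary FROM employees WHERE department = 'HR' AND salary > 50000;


Filtering: department = 'HR' AND salary > 50000
Matching: 0 rows

Empty result set (0 rows)


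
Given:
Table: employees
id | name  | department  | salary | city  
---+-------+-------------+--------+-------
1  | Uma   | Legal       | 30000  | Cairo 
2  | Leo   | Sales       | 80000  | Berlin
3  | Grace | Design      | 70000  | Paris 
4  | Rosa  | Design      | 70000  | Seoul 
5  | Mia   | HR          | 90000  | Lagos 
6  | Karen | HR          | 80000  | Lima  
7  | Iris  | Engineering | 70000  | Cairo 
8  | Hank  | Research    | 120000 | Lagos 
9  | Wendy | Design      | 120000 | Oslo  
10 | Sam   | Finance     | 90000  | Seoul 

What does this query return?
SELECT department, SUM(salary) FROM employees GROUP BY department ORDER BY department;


Summing salary within each department:
  Design: 70000 + 70000 + 120000 = 260000
  Engineering: 70000 = 70000
  Finance: 90000 = 90000
  HR: 90000 + 80000 = 170000
  Legal: 30000 = 30000
  Research: 120000 = 120000
  Sales: 80000 = 80000


7 groups:
Design, 260000
Engineering, 70000
Finance, 90000
HR, 170000
Legal, 30000
Research, 120000
Sales, 80000


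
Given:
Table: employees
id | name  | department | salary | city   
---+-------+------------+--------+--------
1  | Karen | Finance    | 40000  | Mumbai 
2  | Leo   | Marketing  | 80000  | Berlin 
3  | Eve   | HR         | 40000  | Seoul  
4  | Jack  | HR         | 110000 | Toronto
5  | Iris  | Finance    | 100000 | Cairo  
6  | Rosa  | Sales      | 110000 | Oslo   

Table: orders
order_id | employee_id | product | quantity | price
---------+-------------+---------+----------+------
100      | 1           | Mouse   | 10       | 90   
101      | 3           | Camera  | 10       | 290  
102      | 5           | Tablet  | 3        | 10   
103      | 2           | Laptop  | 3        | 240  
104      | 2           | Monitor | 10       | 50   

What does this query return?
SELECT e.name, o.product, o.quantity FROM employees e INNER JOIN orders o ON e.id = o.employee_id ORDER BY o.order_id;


Joining employees.id = orders.employee_id:
  employee Karen (id=1) -> order Mouse
  employee Eve (id=3) -> order Camera
  employee Iris (id=5) -> order Tablet
  employee Leo (id=2) -> order Laptop
  employee Leo (id=2) -> order Monitor


5 rows:
Karen, Mouse, 10
Eve, Camera, 10
Iris, Tablet, 3
Leo, Laptop, 3
Leo, Monitor, 10


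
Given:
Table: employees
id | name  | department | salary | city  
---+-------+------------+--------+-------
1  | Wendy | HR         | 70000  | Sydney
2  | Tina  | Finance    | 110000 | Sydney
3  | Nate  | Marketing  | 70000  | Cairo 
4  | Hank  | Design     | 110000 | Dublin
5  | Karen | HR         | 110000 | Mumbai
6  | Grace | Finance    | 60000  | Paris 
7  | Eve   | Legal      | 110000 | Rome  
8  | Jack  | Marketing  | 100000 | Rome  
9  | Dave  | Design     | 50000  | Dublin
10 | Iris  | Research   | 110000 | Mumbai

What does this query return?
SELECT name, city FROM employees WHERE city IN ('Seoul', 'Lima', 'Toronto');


Filtering: city IN ('Seoul', 'Lima', 'Toronto')
Matching: 0 rows

Empty result set (0 rows)


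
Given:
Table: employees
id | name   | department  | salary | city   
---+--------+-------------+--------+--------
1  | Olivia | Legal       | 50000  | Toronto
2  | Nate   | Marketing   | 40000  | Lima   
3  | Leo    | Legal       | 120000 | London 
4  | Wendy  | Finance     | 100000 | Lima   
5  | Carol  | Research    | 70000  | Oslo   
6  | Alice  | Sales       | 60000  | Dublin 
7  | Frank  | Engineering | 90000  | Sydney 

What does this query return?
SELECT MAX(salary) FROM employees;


Salaries: 50000, 40000, 120000, 100000, 70000, 60000, 90000
MAX = 120000

120000


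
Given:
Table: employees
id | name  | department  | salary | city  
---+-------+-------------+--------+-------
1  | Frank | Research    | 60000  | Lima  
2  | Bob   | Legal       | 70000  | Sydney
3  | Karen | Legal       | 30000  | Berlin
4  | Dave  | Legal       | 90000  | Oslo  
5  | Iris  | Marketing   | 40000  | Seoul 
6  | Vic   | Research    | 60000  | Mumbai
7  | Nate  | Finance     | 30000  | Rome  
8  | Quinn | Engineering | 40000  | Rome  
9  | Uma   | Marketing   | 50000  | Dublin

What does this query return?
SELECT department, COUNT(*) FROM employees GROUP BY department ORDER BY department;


Assigning each row to its department group:
  Frank -> Research
  Bob -> Legal
  Karen -> Legal
  Dave -> Legal
  Iris -> Marketing
  Vic -> Research
  Nate -> Finance
  Quinn -> Engineering
  Uma -> Marketing


5 groups:
Engineering, 1
Finance, 1
Legal, 3
Marketing, 2
Research, 2


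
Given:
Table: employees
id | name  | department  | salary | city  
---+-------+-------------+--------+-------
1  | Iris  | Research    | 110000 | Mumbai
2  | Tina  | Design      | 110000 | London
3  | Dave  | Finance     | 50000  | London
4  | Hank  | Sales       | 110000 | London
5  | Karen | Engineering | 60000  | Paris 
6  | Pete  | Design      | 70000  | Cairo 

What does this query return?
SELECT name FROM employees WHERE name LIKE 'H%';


LIKE 'H%' matches names starting with 'H'
Matching: 1

1 rows:
Hank


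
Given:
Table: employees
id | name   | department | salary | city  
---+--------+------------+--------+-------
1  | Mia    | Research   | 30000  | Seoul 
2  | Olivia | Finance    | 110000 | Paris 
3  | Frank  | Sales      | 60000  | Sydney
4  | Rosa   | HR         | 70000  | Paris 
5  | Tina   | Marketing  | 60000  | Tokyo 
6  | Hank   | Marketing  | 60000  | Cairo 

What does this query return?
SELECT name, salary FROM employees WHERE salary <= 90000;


Filtering: salary <= 90000
Matching: 5 rows

5 rows:
Mia, 30000
Frank, 60000
Rosa, 70000
Tina, 60000
Hank, 60000


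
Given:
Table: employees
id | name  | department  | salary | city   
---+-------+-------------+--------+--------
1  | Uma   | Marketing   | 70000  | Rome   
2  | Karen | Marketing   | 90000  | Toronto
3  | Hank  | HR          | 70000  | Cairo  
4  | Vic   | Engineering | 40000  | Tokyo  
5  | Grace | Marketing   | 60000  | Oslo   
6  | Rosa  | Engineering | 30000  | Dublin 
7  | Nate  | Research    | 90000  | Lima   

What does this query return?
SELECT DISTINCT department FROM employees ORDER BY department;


All 'department' values (row order): Marketing, Marketing, HR, Engineering, Marketing, Engineering, Research
Removing duplicates leaves 4 unique value(s).

4 values:
Engineering
HR
Marketing
Research


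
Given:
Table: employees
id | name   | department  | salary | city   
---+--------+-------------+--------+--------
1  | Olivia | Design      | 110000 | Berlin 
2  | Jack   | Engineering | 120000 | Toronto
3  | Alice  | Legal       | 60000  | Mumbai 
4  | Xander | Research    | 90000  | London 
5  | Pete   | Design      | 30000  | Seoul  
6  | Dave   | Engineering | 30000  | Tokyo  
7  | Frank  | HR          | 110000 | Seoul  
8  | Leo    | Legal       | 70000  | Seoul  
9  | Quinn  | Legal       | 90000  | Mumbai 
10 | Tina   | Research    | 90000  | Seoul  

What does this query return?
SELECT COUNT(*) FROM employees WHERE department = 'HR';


Counting rows where department = 'HR'
  Frank -> MATCH


1


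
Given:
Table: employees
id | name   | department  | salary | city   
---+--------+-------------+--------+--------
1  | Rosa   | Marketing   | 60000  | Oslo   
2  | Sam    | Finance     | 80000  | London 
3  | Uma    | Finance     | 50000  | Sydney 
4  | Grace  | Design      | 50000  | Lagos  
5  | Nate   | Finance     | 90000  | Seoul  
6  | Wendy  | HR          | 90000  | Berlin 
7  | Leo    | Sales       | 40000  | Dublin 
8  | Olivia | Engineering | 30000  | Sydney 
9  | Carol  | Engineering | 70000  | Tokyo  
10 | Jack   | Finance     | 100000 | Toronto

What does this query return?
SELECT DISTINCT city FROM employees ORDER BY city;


All 'city' values (row order): Oslo, London, Sydney, Lagos, Seoul, Berlin, Dublin, Sydney, Tokyo, Toronto
Removing duplicates leaves 9 unique value(s).

9 values:
Berlin
Dublin
Lagos
London
Oslo
Seoul
Sydney
Tokyo
Toronto


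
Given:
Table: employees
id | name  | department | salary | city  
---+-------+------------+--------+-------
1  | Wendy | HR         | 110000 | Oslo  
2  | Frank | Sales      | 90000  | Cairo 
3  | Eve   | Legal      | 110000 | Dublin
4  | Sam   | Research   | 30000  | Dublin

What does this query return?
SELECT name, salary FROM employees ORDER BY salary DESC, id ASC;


Sorting by salary DESC, then id ASC for ties

4 rows:
Wendy, 110000
Eve, 110000
Frank, 90000
Sam, 30000


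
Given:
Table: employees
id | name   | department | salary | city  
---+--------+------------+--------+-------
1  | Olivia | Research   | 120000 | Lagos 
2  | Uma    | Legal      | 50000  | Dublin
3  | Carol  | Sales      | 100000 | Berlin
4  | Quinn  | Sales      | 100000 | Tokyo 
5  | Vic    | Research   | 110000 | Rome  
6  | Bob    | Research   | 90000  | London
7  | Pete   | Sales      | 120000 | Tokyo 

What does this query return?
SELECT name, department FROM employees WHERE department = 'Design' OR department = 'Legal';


Filtering: department = 'Design' OR 'Legal'
Matching: 1 rows

1 rows:
Uma, Legal


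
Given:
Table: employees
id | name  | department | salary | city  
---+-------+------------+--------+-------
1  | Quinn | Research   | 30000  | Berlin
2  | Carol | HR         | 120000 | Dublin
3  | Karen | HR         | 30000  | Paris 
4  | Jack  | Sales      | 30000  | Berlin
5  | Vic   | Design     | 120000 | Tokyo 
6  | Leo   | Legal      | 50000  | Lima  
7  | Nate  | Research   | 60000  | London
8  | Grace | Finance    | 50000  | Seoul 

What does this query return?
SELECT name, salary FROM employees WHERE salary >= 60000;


Filtering: salary >= 60000
Matching: 3 rows

3 rows:
Carol, 120000
Vic, 120000
Nate, 60000


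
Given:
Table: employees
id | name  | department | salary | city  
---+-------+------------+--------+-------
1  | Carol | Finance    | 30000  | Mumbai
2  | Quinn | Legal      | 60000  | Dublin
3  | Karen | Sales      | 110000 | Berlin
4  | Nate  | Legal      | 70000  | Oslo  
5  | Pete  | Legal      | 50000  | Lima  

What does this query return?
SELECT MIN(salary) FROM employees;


Salaries: 30000, 60000, 110000, 70000, 50000
MIN = 30000

30000


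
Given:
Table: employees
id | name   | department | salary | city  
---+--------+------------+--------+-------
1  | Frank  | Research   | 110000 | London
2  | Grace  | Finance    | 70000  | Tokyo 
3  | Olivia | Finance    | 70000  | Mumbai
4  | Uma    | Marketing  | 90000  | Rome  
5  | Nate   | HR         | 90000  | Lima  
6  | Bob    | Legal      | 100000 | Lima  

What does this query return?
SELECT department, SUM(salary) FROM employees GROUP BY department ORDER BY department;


Summing salary within each department:
  Finance: 70000 + 70000 = 140000
  HR: 90000 = 90000
  Legal: 100000 = 100000
  Marketing: 90000 = 90000
  Research: 110000 = 110000


5 groups:
Finance, 140000
HR, 90000
Legal, 100000
Marketing, 90000
Research, 110000


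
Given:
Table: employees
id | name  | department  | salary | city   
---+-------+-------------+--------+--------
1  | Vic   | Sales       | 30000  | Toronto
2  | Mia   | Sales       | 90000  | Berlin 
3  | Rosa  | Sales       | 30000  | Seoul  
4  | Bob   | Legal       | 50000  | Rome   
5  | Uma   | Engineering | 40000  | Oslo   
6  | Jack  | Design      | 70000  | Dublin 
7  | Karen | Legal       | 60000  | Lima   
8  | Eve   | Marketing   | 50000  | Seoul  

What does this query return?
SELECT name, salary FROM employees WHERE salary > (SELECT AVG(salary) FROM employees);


Subquery: AVG(salary) = 52500.0
Filtering: salary > 52500.0
  Mia (90000) -> MATCH
  Jack (70000) -> MATCH
  Karen (60000) -> MATCH


3 rows:
Mia, 90000
Jack, 70000
Karen, 60000


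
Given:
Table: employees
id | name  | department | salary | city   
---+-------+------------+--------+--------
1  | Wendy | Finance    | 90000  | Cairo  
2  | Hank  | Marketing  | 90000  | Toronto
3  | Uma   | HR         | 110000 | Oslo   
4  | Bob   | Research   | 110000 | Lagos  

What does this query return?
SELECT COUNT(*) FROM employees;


COUNT(*) counts all rows

4


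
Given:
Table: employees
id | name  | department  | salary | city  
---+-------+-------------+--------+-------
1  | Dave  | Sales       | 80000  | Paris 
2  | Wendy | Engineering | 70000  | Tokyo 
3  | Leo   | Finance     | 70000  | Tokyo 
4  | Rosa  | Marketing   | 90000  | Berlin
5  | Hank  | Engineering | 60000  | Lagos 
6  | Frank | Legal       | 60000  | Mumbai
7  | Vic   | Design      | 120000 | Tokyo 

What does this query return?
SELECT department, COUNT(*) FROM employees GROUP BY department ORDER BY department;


Assigning each row to its department group:
  Dave -> Sales
  Wendy -> Engineering
  Leo -> Finance
  Rosa -> Marketing
  Hank -> Engineering
  Frank -> Legal
  Vic -> Design


6 groups:
Design, 1
Engineering, 2
Finance, 1
Legal, 1
Marketing, 1
Sales, 1


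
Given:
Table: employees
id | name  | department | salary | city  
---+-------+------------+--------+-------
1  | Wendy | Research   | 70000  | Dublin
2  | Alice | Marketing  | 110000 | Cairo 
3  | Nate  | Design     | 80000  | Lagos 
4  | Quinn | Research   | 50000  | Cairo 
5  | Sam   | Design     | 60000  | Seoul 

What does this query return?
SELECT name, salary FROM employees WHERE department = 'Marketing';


Filtering: department = 'Marketing'
Matching rows: 1

1 rows:
Alice, 110000


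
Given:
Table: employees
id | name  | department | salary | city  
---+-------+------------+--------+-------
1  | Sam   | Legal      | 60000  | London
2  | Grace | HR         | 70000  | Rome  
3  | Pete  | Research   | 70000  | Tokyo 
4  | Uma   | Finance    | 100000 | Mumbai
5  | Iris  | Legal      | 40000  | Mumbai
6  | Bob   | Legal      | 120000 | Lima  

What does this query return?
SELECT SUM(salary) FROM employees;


SUM(salary) = 60000 + 70000 + 70000 + 100000 + 40000 + 120000 = 460000

460000


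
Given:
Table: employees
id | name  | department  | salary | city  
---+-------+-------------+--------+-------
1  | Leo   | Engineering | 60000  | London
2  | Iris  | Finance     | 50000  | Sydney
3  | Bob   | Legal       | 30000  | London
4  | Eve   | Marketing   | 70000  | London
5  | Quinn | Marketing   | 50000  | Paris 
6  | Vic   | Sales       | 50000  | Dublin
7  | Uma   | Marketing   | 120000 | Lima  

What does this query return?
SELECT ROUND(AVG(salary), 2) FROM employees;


SUM(salary) = 430000
COUNT = 7
ROUND(AVG, 2) = ROUND(430000 / 7, 2) = 61428.57

61428.57


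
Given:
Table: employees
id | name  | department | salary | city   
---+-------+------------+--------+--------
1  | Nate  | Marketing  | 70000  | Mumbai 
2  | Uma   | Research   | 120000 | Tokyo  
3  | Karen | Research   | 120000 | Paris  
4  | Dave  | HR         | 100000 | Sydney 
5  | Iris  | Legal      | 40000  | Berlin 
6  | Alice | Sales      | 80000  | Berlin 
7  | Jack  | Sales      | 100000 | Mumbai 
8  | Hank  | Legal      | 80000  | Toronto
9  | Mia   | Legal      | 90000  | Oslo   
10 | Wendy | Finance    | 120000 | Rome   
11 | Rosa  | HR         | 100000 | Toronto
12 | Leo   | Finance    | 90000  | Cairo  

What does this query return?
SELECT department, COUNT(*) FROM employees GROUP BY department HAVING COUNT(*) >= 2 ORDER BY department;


Groups with count >= 2:
  Finance: 2 -> PASS
  HR: 2 -> PASS
  Legal: 3 -> PASS
  Research: 2 -> PASS
  Sales: 2 -> PASS
  Marketing: 1 -> filtered out


5 groups:
Finance, 2
HR, 2
Legal, 3
Research, 2
Sales, 2


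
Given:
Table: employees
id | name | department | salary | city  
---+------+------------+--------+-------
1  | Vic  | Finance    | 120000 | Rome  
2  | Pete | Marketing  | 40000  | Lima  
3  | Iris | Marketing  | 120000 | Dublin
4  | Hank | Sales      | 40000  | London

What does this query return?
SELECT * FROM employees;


SELECT * returns all 4 rows with all columns

4 rows:
1, Vic, Finance, 120000, Rome
2, Pete, Marketing, 40000, Lima
3, Iris, Marketing, 120000, Dublin
4, Hank, Sales, 40000, London


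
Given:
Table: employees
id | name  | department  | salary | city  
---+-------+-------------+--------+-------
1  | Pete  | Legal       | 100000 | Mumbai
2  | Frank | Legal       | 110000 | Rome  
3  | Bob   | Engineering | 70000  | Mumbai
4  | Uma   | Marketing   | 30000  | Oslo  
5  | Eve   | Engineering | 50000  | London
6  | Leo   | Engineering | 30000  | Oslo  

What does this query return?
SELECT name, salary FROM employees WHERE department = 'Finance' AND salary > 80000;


Filtering: department = 'Finance' AND salary > 80000
Matching: 0 rows

Empty result set (0 rows)


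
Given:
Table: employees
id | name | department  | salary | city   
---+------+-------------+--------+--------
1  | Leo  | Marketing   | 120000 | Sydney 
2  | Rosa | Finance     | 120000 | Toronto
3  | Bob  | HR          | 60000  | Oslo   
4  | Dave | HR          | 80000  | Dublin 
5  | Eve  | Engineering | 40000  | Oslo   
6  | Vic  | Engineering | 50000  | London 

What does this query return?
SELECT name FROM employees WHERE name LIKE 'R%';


LIKE 'R%' matches names starting with 'R'
Matching: 1

1 rows:
Rosa


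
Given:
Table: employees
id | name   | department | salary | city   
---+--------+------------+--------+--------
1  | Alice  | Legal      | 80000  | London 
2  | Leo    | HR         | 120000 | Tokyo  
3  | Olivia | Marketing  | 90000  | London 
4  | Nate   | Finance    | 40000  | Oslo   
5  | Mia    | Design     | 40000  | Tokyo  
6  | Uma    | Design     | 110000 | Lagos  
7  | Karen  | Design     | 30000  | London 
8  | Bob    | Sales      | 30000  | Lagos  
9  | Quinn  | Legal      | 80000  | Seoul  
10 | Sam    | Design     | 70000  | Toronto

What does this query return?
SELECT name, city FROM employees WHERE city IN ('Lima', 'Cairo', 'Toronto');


Filtering: city IN ('Lima', 'Cairo', 'Toronto')
Matching: 1 rows

1 rows:
Sam, Toronto


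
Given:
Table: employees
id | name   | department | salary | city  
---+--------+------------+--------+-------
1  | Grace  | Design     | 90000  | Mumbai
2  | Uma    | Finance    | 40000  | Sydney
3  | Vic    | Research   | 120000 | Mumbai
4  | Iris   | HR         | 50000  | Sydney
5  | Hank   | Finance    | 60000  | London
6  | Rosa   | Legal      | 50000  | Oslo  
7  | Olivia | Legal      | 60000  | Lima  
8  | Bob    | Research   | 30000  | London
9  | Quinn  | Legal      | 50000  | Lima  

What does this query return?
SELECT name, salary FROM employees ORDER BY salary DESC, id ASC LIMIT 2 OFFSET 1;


Sort by salary DESC (id ASC tiebreak), then skip 1 and take 2
Rows 2 through 3

2 rows:
Grace, 90000
Hank, 60000


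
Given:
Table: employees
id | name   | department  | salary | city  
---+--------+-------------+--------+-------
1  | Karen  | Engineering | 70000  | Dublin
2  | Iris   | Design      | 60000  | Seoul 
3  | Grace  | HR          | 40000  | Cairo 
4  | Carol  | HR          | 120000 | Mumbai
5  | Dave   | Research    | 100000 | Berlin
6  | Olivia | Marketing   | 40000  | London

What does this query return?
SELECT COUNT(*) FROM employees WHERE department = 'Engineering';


Counting rows where department = 'Engineering'
  Karen -> MATCH


1


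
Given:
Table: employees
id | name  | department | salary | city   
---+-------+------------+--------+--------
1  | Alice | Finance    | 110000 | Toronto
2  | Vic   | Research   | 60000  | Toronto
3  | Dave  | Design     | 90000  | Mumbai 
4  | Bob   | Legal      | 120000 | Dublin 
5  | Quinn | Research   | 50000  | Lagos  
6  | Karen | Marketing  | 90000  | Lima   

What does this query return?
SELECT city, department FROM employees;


Projecting columns: city, department

6 rows:
Toronto, Finance
Toronto, Research
Mumbai, Design
Dublin, Legal
Lagos, Research
Lima, Marketing


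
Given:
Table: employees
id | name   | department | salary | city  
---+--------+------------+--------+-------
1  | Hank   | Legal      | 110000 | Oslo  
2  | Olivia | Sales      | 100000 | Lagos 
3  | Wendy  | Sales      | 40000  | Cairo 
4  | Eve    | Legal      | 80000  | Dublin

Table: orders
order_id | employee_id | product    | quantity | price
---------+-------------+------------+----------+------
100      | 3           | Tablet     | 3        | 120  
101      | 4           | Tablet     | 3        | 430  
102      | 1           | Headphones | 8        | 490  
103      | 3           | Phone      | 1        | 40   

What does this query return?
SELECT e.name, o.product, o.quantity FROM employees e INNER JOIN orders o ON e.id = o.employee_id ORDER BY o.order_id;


Joining employees.id = orders.employee_id:
  employee Wendy (id=3) -> order Tablet
  employee Eve (id=4) -> order Tablet
  employee Hank (id=1) -> order Headphones
  employee Wendy (id=3) -> order Phone


4 rows:
Wendy, Tablet, 3
Eve, Tablet, 3
Hank, Headphones, 8
Wendy, Phone, 1


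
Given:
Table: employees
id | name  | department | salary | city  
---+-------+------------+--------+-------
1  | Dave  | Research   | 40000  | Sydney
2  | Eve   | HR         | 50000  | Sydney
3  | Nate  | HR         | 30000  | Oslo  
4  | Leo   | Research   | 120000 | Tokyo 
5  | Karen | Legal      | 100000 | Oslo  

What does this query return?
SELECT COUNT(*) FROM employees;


COUNT(*) counts all rows

5


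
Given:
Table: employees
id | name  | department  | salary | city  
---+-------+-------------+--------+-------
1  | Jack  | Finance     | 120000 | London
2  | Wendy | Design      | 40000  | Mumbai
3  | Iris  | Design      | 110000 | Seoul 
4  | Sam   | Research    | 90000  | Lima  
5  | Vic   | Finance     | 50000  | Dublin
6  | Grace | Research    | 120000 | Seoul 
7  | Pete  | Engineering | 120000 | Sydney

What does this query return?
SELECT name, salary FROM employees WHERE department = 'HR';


Filtering: department = 'HR'
Matching rows: 0

Empty result set (0 rows)


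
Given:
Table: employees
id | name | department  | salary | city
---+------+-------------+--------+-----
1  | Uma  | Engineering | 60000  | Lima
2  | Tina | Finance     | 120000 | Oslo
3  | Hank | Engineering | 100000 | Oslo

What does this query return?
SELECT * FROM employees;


SELECT * returns all 3 rows with all columns

3 rows:
1, Uma, Engineering, 60000, Lima
2, Tina, Finance, 120000, Oslo
3, Hank, Engineering, 100000, Oslo


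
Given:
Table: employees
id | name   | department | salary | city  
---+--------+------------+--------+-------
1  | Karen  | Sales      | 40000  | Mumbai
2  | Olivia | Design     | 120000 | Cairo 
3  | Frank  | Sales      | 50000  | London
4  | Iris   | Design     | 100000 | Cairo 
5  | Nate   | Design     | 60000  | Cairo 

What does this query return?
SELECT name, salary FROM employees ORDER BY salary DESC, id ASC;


Sorting by salary DESC, then id ASC for ties

5 rows:
Olivia, 120000
Iris, 100000
Nate, 60000
Frank, 50000
Karen, 40000


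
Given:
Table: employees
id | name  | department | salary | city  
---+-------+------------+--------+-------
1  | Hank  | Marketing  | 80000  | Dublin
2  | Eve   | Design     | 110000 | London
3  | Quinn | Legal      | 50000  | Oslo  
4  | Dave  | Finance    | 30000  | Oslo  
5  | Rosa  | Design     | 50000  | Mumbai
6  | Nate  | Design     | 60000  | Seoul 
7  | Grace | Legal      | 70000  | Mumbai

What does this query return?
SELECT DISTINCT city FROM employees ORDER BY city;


All 'city' values (row order): Dublin, London, Oslo, Oslo, Mumbai, Seoul, Mumbai
Removing duplicates leaves 5 unique value(s).

5 values:
Dublin
London
Mumbai
Oslo
Seoul


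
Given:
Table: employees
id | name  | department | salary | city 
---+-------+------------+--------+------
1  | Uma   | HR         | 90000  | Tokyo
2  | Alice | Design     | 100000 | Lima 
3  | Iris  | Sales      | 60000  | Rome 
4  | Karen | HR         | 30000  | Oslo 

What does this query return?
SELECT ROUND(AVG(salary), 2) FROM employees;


SUM(salary) = 280000
COUNT = 4
ROUND(AVG, 2) = ROUND(280000 / 4, 2) = 70000.0

70000.0


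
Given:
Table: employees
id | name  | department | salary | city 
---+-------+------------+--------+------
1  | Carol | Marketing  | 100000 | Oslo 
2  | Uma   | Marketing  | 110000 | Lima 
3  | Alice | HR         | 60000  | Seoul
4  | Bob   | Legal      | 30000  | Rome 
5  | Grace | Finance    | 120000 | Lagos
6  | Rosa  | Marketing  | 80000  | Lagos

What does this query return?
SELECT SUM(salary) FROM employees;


SUM(salary) = 100000 + 110000 + 60000 + 30000 + 120000 + 80000 = 500000

500000


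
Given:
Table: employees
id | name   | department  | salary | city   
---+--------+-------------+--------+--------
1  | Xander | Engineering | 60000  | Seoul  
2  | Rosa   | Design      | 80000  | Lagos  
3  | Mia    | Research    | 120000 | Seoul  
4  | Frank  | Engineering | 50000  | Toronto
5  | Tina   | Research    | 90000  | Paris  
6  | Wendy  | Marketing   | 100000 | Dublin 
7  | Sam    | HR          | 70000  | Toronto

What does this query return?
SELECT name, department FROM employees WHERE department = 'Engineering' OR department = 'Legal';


Filtering: department = 'Engineering' OR 'Legal'
Matching: 2 rows

2 rows:
Xander, Engineering
Frank, Engineering


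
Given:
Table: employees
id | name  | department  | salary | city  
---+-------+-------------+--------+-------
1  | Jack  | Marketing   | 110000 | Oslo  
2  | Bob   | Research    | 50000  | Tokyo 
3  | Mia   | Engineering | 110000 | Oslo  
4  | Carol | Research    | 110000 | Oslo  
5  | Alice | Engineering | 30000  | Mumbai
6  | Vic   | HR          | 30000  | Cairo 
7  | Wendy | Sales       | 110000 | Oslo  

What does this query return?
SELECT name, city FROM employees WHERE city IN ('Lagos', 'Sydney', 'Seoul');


Filtering: city IN ('Lagos', 'Sydney', 'Seoul')
Matching: 0 rows

Empty result set (0 rows)


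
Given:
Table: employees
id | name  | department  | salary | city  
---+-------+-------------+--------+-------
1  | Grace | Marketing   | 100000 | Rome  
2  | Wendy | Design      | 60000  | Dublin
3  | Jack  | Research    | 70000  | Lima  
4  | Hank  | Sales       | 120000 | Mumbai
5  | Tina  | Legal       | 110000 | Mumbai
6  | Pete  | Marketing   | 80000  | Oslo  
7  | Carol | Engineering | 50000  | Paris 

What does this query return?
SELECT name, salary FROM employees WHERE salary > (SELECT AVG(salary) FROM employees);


Subquery: AVG(salary) = 84285.71
Filtering: salary > 84285.71
  Grace (100000) -> MATCH
  Hank (120000) -> MATCH
  Tina (110000) -> MATCH


3 rows:
Grace, 100000
Hank, 120000
Tina, 110000


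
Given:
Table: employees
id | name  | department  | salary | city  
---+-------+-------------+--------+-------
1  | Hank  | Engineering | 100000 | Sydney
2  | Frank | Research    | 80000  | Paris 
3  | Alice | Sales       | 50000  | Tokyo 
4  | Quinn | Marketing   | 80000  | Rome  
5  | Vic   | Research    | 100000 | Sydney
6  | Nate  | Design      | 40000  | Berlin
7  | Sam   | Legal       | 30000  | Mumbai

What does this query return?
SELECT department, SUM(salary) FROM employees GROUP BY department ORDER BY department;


Summing salary within each department:
  Design: 40000 = 40000
  Engineering: 100000 = 100000
  Legal: 30000 = 30000
  Marketing: 80000 = 80000
  Research: 80000 + 100000 = 180000
  Sales: 50000 = 50000


6 groups:
Design, 40000
Engineering, 100000
Legal, 30000
Marketing, 80000
Research, 180000
Sales, 50000
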